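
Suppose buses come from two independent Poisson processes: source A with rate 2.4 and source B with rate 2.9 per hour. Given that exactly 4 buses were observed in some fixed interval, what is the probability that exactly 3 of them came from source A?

Given the total, each event is independently from source A with probability p = λ_A/(λ_A+λ_B) = 2.4/5.3 ≈ 0.4528.
So K ~ Binomial(4, 2.4/5.3): P(K = 3) = C(4,3) · (2.4/5.3)^3 · (2.9/5.3)^1 ≈ 0.2032.

0.2032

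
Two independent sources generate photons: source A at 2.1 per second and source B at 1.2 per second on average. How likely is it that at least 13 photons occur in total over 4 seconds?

0.5587

Independent Poisson processes superpose: combined rate λ = 2.1 + 1.2 = 3.3 per second.
Over the interval, μ = 3.3 × 4 = 13.2 (4 seconds).
P(N ≥ 13) = 1 − P(N ≤ 12) ≈ 0.5587.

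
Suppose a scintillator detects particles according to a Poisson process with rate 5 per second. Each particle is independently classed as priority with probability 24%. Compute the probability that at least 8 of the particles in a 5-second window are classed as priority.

Thinning: the particles that are classed as priority themselves form a Poisson process with rate 0.24 × 5 = 1.2 per second.
Over the interval, μ = 1.2 × 5 = 6 (a 5-second window = 5 seconds).
P(N ≥ 8) = 1 − P(N ≤ 7) ≈ 0.2560.

0.2560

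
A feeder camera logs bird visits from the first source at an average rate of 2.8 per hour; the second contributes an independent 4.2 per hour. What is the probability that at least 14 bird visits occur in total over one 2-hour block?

Independent Poisson processes superpose: combined rate λ = 2.8 + 4.2 = 7 per hour.
Over the interval, μ = 7 × 2 = 14 (a 2-hour block = 2 hours).
P(N ≥ 14) = 1 − P(N ≤ 13) ≈ 0.5356.

0.5356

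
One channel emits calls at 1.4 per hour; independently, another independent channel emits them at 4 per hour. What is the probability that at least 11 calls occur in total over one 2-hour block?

0.5160

Independent Poisson processes superpose: combined rate λ = 1.4 + 4 = 5.4 per hour.
Over the interval, μ = 5.4 × 2 = 10.8 (a 2-hour block = 2 hours).
P(N ≥ 11) = 1 − P(N ≤ 10) ≈ 0.5160.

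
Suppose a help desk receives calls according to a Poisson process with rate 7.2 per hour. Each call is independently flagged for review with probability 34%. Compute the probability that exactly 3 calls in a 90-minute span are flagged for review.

Thinning: the calls that are flagged for review themselves form a Poisson process with rate 0.34 × 7.2 = 2.448 per hour.
Over the interval, μ = 2.448 × 1.5 = 3.672 (a 90-minute span = 1.5 hours).
P(N = 3) = e^(−3.672) · 3.672^3/3! ≈ 0.2098.

0.2098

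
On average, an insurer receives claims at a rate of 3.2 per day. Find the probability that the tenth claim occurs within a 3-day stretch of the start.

0.4911

Over the interval, μ = 3.2 × 3 = 9.6 (a 3-day stretch = 3 days).
The tenth arrival falls in the interval iff at least 10 events occur there: P(S_10 ≤ t) = P(N ≥ 10) = 1 − P(N ≤ 9) ≈ 0.4911.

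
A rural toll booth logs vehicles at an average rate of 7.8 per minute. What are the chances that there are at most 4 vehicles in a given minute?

With mean μ = 7.8 per minute,
P(N ≤ 4) = Σ_{j=0}^{4} e^(−μ) μ^j/j! ≈ 0.1117.

0.1117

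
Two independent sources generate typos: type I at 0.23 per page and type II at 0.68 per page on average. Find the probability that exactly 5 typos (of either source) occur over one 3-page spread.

0.0824

Independent Poisson processes superpose: combined rate λ = 0.23 + 0.68 = 0.91 per page.
Over the interval, μ = 0.91 × 3 = 2.73 (a 3-page spread = 3 pages).
P(N = 5) = e^(−2.73) · 2.73^5/5! ≈ 0.0824.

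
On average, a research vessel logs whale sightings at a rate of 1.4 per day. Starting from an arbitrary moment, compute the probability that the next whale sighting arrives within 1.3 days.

0.8380

Inter-arrival times are exponential with rate λ = 1.4 per day.
P(T ≤ 1.3) = 1 − e^(−λt) = 1 − e^(−1.4 × 1.3) = 1 − e^(−1.82) ≈ 0.8380.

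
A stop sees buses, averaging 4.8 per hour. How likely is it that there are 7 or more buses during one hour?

With mean μ = 4.8 per hour,
P(N ≥ 7) = 1 − P(N ≤ 6) = 1 − Σ_{j=0}^{6} e^(−μ) μ^j/j! ≈ 0.2092.

0.2092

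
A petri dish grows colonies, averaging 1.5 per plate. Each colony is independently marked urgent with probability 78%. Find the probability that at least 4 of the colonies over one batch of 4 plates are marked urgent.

0.6872

Thinning: the colonies that are marked urgent themselves form a Poisson process with rate 0.78 × 1.5 = 1.17 per plate.
Over the interval, μ = 1.17 × 4 = 4.68 (a batch of 4 plates = 4 plates).
P(N ≥ 4) = 1 − P(N ≤ 3) ≈ 0.6872.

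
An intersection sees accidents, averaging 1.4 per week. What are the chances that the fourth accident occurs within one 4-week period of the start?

Over the interval, μ = 1.4 × 4 = 5.6 (a 4-week period = 4 weeks).
The fourth arrival falls in the interval iff at least 4 events occur there: P(S_4 ≤ t) = P(N ≥ 4) = 1 − P(N ≤ 3) ≈ 0.8094.

0.8094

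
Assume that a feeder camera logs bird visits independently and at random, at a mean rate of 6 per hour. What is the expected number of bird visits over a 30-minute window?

E[N] = λt = 6 × 0.5 = 3 (a 30-minute window = 0.5 hours).

3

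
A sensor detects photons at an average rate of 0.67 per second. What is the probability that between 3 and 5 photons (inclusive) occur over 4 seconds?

Over the interval, μ = 0.67 × 4 = 2.68 (4 seconds).
P(3 ≤ N ≤ 5) = Σ_{j=3}^{5} e^(−2.68) · 2.68^j/j! ≈ 0.4463.

0.4463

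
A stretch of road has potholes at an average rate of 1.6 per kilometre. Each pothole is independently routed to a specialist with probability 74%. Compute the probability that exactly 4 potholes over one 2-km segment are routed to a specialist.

0.1227

Thinning: the potholes that are routed to a specialist themselves form a Poisson process with rate 0.74 × 1.6 = 1.184 per kilometre.
Over the interval, μ = 1.184 × 2 = 2.368 (a 2-km segment = 2 kilometres).
P(N = 4) = e^(−2.368) · 2.368^4/4! ≈ 0.1227.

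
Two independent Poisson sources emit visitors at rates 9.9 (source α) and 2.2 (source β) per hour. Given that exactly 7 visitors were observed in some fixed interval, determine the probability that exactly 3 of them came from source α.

0.0209

Given the total, each event is independently from source α with probability p = λ_α/(λ_α+λ_β) = 9.9/12.1 ≈ 0.8182.
So K ~ Binomial(7, 9.9/12.1): P(K = 3) = C(7,3) · (9.9/12.1)^3 · (2.2/12.1)^4 ≈ 0.0209.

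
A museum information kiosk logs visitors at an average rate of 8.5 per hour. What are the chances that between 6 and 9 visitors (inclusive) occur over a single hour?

0.5034

With mean μ = 8.5 per hour,
P(6 ≤ N ≤ 9) = Σ_{j=6}^{9} e^(−8.5) · 8.5^j/j! ≈ 0.5034.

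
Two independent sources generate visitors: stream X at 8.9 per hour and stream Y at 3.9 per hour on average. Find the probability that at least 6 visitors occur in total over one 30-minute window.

Independent Poisson processes superpose: combined rate λ = 8.9 + 3.9 = 12.8 per hour.
Over the interval, μ = 12.8 × 0.5 = 6.4 (a 30-minute window = 0.5 hours).
P(N ≥ 6) = 1 − P(N ≤ 5) ≈ 0.6163.

0.6163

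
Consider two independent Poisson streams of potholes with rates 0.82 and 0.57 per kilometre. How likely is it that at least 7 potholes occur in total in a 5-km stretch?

0.5428

Independent Poisson processes superpose: combined rate λ = 0.82 + 0.57 = 1.39 per kilometre.
Over the interval, μ = 1.39 × 5 = 6.95 (a 5-km stretch = 5 kilometres).
P(N ≥ 7) = 1 − P(N ≤ 6) ≈ 0.5428.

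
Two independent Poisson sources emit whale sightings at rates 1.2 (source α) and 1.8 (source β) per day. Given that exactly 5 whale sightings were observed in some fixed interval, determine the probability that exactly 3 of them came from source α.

Given the total, each event is independently from source α with probability p = λ_α/(λ_α+λ_β) = 1.2/3 = 0.4000.
So K ~ Binomial(5, 1.2/3): P(K = 3) = C(5,3) · (1.2/3)^3 · (1.8/3)^2 ≈ 0.2304.

0.2304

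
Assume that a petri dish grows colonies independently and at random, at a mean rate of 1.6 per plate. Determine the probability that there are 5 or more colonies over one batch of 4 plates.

0.7649

Over the interval, μ = 1.6 × 4 = 6.4 (a batch of 4 plates = 4 plates).
P(N ≥ 5) = 1 − P(N ≤ 4) = 1 − Σ_{j=0}^{4} e^(−μ) μ^j/j! ≈ 0.7649.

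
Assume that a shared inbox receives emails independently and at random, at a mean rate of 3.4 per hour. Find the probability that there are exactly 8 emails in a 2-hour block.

Over the interval, μ = 3.4 × 2 = 6.8 (a 2-hour block = 2 hours).
P(N = 8) = e^(−μ) μ^8/8! = e^(−6.8) · 6.8^8/40320 ≈ 0.1263.

0.1263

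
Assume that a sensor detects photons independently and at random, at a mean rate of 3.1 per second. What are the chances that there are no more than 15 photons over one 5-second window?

Over the interval, μ = 3.1 × 5 = 15.5 (a 5-second window = 5 seconds).
P(N ≤ 15) = Σ_{j=0}^{15} e^(−μ) μ^j/j! ≈ 0.5170.

0.5170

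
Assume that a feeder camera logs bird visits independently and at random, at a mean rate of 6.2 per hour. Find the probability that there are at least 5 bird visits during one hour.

0.7408

With mean μ = 6.2 per hour,
P(N ≥ 5) = 1 − P(N ≤ 4) = 1 − Σ_{j=0}^{4} e^(−μ) μ^j/j! ≈ 0.7408.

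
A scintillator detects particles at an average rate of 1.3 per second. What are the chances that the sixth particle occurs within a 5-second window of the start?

Over the interval, μ = 1.3 × 5 = 6.5 (a 5-second window = 5 seconds).
The sixth arrival falls in the interval iff at least 6 events occur there: P(S_6 ≤ t) = P(N ≥ 6) = 1 − P(N ≤ 5) ≈ 0.6310.

0.6310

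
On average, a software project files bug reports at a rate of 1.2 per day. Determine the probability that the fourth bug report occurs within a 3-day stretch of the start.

0.4848

Over the interval, μ = 1.2 × 3 = 3.6 (a 3-day stretch = 3 days).
The fourth arrival falls in the interval iff at least 4 events occur there: P(S_4 ≤ t) = P(N ≥ 4) = 1 − P(N ≤ 3) ≈ 0.4848.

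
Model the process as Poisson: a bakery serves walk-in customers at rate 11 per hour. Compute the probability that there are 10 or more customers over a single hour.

0.6595

With mean μ = 11 per hour,
P(N ≥ 10) = 1 − P(N ≤ 9) = 1 − Σ_{j=0}^{9} e^(−μ) μ^j/j! ≈ 0.6595.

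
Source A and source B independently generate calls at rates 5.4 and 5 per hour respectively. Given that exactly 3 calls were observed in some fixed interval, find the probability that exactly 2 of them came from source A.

Given the total, each event is independently from source A with probability p = λ_A/(λ_A+λ_B) = 5.4/10.4 ≈ 0.5192.
So K ~ Binomial(3, 5.4/10.4): P(K = 2) = C(3,2) · (5.4/10.4)^2 · (5/10.4)^1 ≈ 0.3888.

0.3888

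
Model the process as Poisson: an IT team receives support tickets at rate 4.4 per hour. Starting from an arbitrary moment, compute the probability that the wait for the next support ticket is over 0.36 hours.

0.2052

The wait for the next event is exponential with rate λ = 4.4 per hour.
P(T > 0.36) = e^(−λt) = e^(−4.4 × 0.36) = e^(−1.584) ≈ 0.2052.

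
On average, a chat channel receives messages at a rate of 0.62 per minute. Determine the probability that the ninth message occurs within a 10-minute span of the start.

0.1741

Over the interval, μ = 0.62 × 10 = 6.2 (a 10-minute span = 10 minutes).
The ninth arrival falls in the interval iff at least 9 events occur there: P(S_9 ≤ t) = P(N ≥ 9) = 1 − P(N ≤ 8) ≈ 0.1741.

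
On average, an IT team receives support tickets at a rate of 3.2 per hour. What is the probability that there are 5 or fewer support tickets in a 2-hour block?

0.3837

Over the interval, μ = 3.2 × 2 = 6.4 (a 2-hour block = 2 hours).
P(N ≤ 5) = Σ_{j=0}^{5} e^(−μ) μ^j/j! ≈ 0.3837.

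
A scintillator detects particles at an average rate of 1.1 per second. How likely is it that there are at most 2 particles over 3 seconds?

Over the interval, μ = 1.1 × 3 = 3.3 (3 seconds).
P(N ≤ 2) = Σ_{j=0}^{2} e^(−μ) μ^j/j! ≈ 0.3594.

0.3594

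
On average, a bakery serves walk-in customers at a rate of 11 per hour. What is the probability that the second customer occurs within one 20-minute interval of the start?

0.8807

Over the interval, μ = 11 × 1/3 ≈ 3.66667 (a 20-minute interval = 1/3 hours).
The second arrival falls in the interval iff at least 2 events occur there: P(S_2 ≤ t) = P(N ≥ 2) = 1 − P(N ≤ 1) ≈ 0.8807.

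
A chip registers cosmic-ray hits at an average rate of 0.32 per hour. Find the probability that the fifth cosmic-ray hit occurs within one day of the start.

Over the interval, μ = 0.32 × 24 = 7.68 (a day = 24 hours).
The fifth arrival falls in the interval iff at least 5 events occur there: P(S_5 ≤ t) = P(N ≥ 5) = 1 − P(N ≤ 4) ≈ 0.8805.

0.8805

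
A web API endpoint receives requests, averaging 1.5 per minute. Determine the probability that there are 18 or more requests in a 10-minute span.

Over the interval, μ = 1.5 × 10 = 15 (a 10-minute span = 10 minutes).
P(N ≥ 18) = 1 − P(N ≤ 17) = 1 − Σ_{j=0}^{17} e^(−μ) μ^j/j! ≈ 0.2511.

0.2511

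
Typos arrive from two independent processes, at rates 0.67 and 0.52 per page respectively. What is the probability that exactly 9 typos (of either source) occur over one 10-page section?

0.0895

Independent Poisson processes superpose: combined rate λ = 0.67 + 0.52 = 1.19 per page.
Over the interval, μ = 1.19 × 10 = 11.9 (a 10-page section = 10 pages).
P(N = 9) = e^(−11.9) · 11.9^9/9! ≈ 0.0895.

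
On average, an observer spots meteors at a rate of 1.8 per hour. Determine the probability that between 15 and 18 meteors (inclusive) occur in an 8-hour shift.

0.3311

Over the interval, μ = 1.8 × 8 = 14.4 (an 8-hour shift = 8 hours).
P(15 ≤ N ≤ 18) = Σ_{j=15}^{18} e^(−14.4) · 14.4^j/j! ≈ 0.3311.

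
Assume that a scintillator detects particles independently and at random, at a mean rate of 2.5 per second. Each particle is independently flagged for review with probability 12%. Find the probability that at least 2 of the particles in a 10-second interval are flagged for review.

Thinning: the particles that are flagged for review themselves form a Poisson process with rate 0.12 × 2.5 = 0.3 per second.
Over the interval, μ = 0.3 × 10 = 3 (a 10-second interval = 10 seconds).
P(N ≥ 2) = 1 − P(N ≤ 1) ≈ 0.8009.

0.8009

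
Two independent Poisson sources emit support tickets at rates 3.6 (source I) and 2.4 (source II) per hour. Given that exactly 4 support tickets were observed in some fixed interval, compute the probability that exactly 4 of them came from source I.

Given the total, each event is independently from source I with probability p = λ_I/(λ_I+λ_II) = 3.6/6 = 0.6000.
So K ~ Binomial(4, 3.6/6): P(K = 4) = C(4,4) · (3.6/6)^4 · (2.4/6)^0 ≈ 0.1296.

0.1296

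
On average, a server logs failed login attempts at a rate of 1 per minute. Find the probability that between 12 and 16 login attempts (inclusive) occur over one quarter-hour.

0.4794

Over the interval, μ = 1 × 15 = 15 (a quarter-hour = 15 minutes).
P(12 ≤ N ≤ 16) = Σ_{j=12}^{16} e^(−15) · 15^j/j! ≈ 0.4794.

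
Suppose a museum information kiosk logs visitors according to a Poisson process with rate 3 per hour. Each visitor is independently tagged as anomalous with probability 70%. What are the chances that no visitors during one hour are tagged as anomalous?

0.1225

Thinning: the visitors that are tagged as anomalous themselves form a Poisson process with rate 0.7 × 3 = 2.1 per hour.
So μ = 2.1.
P(N = 0) = e^(−2.1) · 2.1^0/0! ≈ 0.1225.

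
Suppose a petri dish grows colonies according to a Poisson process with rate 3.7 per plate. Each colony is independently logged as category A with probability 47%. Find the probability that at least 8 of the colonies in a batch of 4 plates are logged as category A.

0.3947

Thinning: the colonies that are logged as category A themselves form a Poisson process with rate 0.47 × 3.7 = 1.739 per plate.
Over the interval, μ = 1.739 × 4 = 6.956 (a batch of 4 plates = 4 plates).
P(N ≥ 8) = 1 − P(N ≤ 7) ≈ 0.3947.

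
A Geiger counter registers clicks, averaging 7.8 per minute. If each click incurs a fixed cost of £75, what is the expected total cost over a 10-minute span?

E[N] = 7.8 × 10 = 78 (a 10-minute span = 10 minutes); E[cost] = 78 × £75 = £5850.

£5850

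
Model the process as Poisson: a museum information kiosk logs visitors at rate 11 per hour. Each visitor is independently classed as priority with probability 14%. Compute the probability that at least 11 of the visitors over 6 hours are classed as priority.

0.3228

Thinning: the visitors that are classed as priority themselves form a Poisson process with rate 0.14 × 11 = 1.54 per hour.
Over the interval, μ = 1.54 × 6 = 9.24 (6 hours).
P(N ≥ 11) = 1 − P(N ≤ 10) ≈ 0.3228.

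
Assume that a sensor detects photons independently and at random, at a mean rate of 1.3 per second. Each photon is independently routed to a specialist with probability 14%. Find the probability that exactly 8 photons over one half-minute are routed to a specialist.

0.0833

Thinning: the photons that are routed to a specialist themselves form a Poisson process with rate 0.14 × 1.3 = 0.182 per second.
Over the interval, μ = 0.182 × 30 = 5.46 (a half-minute = 30 seconds).
P(N = 8) = e^(−5.46) · 5.46^8/8! ≈ 0.0833.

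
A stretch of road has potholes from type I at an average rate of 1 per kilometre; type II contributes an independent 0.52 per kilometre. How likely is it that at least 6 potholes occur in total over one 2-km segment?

Independent Poisson processes superpose: combined rate λ = 1 + 0.52 = 1.52 per kilometre.
Over the interval, μ = 1.52 × 2 = 3.04 (a 2-km segment = 2 kilometres).
P(N ≥ 6) = 1 − P(N ≤ 5) ≈ 0.0880.

0.0880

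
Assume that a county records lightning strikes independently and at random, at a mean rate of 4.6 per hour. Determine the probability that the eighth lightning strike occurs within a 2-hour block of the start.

Over the interval, μ = 4.6 × 2 = 9.2 (a 2-hour block = 2 hours).
The eighth arrival falls in the interval iff at least 8 events occur there: P(S_8 ≤ t) = P(N ≥ 8) = 1 − P(N ≤ 7) ≈ 0.6990.

0.6990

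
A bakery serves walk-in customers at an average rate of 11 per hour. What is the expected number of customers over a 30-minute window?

E[N] = λt = 11 × 0.5 = 5.5 (a 30-minute window = 0.5 hours).

5.5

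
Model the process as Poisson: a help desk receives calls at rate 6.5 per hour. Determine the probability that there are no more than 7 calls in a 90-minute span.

0.2436

Over the interval, μ = 6.5 × 1.5 = 9.75 (a 90-minute span = 1.5 hours).
P(N ≤ 7) = Σ_{j=0}^{7} e^(−μ) μ^j/j! ≈ 0.2436.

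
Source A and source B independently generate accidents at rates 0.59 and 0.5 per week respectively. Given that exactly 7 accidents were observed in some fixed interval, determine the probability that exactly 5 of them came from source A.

0.2053

Given the total, each event is independently from source A with probability p = λ_A/(λ_A+λ_B) = 0.59/1.09 ≈ 0.5413.
So K ~ Binomial(7, 0.59/1.09): P(K = 5) = C(7,5) · (0.59/1.09)^5 · (0.5/1.09)^2 ≈ 0.2053.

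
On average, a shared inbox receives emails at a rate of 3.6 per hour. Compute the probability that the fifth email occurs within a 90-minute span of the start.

0.6267

Over the interval, μ = 3.6 × 1.5 = 5.4 (a 90-minute span = 1.5 hours).
The fifth arrival falls in the interval iff at least 5 events occur there: P(S_5 ≤ t) = P(N ≥ 5) = 1 − P(N ≤ 4) ≈ 0.6267.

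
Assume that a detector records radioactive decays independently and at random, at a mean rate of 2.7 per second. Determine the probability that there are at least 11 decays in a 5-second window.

0.7888

Over the interval, μ = 2.7 × 5 = 13.5 (a 5-second window = 5 seconds).
P(N ≥ 11) = 1 − P(N ≤ 10) = 1 − Σ_{j=0}^{10} e^(−μ) μ^j/j! ≈ 0.7888.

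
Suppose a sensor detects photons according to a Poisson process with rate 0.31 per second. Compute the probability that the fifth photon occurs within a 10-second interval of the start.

0.2018

Over the interval, μ = 0.31 × 10 = 3.1 (a 10-second interval = 10 seconds).
The fifth arrival falls in the interval iff at least 5 events occur there: P(S_5 ≤ t) = P(N ≥ 5) = 1 − P(N ≤ 4) ≈ 0.2018.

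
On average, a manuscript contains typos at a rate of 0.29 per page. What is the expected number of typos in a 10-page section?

2.9

E[N] = λt = 0.29 × 10 = 2.9 (a 10-page section = 10 pages).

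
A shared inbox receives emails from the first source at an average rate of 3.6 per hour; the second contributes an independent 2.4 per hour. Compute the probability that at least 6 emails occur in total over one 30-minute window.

0.0839

Independent Poisson processes superpose: combined rate λ = 3.6 + 2.4 = 6 per hour.
Over the interval, μ = 6 × 0.5 = 3 (a 30-minute window = 0.5 hours).
P(N ≥ 6) = 1 − P(N ≤ 5) ≈ 0.0839.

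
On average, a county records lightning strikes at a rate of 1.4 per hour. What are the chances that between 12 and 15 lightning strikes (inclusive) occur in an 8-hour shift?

Over the interval, μ = 1.4 × 8 = 11.2 (an 8-hour shift = 8 hours).
P(12 ≤ N ≤ 15) = Σ_{j=12}^{15} e^(−11.2) · 11.2^j/j! ≈ 0.3409.

0.3409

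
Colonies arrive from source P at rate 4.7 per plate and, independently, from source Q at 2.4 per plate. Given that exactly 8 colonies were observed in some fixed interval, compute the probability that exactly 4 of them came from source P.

0.1755

Given the total, each event is independently from source P with probability p = λ_P/(λ_P+λ_Q) = 4.7/7.1 ≈ 0.6620.
So K ~ Binomial(8, 4.7/7.1): P(K = 4) = C(8,4) · (4.7/7.1)^4 · (2.4/7.1)^4 ≈ 0.1755.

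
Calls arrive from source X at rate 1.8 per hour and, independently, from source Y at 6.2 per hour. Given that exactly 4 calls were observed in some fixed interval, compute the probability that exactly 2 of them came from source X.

0.1824

Given the total, each event is independently from source X with probability p = λ_X/(λ_X+λ_Y) = 1.8/8 = 0.2250.
So K ~ Binomial(4, 1.8/8): P(K = 2) = C(4,2) · (1.8/8)^2 · (6.2/8)^2 ≈ 0.1824.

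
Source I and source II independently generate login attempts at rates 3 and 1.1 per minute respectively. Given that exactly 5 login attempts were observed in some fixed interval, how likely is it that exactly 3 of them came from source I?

Given the total, each event is independently from source I with probability p = λ_I/(λ_I+λ_II) = 3/4.1 ≈ 0.7317.
So K ~ Binomial(5, 3/4.1): P(K = 3) = C(5,3) · (3/4.1)^3 · (1.1/4.1)^2 ≈ 0.2820.

0.2820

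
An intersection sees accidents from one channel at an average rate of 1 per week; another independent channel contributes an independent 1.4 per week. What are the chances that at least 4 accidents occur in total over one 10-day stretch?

Independent Poisson processes superpose: combined rate λ = 1 + 1.4 = 2.4 per week.
Over the interval, μ = 2.4 × 10/7 ≈ 3.42857 (a 10-day stretch = 10/7 weeks).
P(N ≥ 4) = 1 − P(N ≤ 3) ≈ 0.4479.

0.4479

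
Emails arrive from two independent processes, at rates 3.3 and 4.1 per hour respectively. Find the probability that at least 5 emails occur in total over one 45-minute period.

0.6502

Independent Poisson processes superpose: combined rate λ = 3.3 + 4.1 = 7.4 per hour.
Over the interval, μ = 7.4 × 0.75 = 5.55 (a 45-minute period = 0.75 hours).
P(N ≥ 5) = 1 − P(N ≤ 4) ≈ 0.6502.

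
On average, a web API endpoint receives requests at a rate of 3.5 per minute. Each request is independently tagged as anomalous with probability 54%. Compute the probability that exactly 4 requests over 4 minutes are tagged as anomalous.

Thinning: the requests that are tagged as anomalous themselves form a Poisson process with rate 0.54 × 3.5 = 1.89 per minute.
Over the interval, μ = 1.89 × 4 = 7.56 (4 minutes).
P(N = 4) = e^(−7.56) · 7.56^4/4! ≈ 0.0709.

0.0709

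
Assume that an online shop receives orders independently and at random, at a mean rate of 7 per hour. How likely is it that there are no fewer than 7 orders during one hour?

0.5503

With mean μ = 7 per hour,
P(N ≥ 7) = 1 − P(N ≤ 6) = 1 − Σ_{j=0}^{6} e^(−μ) μ^j/j! ≈ 0.5503.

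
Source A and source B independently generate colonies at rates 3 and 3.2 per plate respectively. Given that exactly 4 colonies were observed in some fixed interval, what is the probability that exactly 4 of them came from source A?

Given the total, each event is independently from source A with probability p = λ_A/(λ_A+λ_B) = 3/6.2 ≈ 0.4839.
So K ~ Binomial(4, 3/6.2): P(K = 4) = C(4,4) · (3/6.2)^4 · (3.2/6.2)^0 ≈ 0.0548.

0.0548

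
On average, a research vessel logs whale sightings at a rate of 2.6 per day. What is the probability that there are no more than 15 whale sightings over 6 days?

Over the interval, μ = 2.6 × 6 = 15.6 (6 days).
P(N ≤ 15) = Σ_{j=0}^{15} e^(−μ) μ^j/j! ≈ 0.5069.

0.5069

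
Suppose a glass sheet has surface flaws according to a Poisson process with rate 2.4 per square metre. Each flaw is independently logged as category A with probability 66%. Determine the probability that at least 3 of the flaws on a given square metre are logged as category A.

0.2125

Thinning: the flaws that are logged as category A themselves form a Poisson process with rate 0.66 × 2.4 = 1.584 per square metre.
So μ = 1.584.
P(N ≥ 3) = 1 − P(N ≤ 2) ≈ 0.2125.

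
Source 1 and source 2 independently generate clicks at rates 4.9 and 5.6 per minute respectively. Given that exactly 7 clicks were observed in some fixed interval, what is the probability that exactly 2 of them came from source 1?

Given the total, each event is independently from source 1 with probability p = λ_1/(λ_1+λ_2) = 4.9/10.5 ≈ 0.4667.
So K ~ Binomial(7, 4.9/10.5): P(K = 2) = C(7,2) · (4.9/10.5)^2 · (5.6/10.5)^5 ≈ 0.1973.

0.1973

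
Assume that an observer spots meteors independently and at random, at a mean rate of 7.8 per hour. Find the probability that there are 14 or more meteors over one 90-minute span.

0.2872

Over the interval, μ = 7.8 × 1.5 = 11.7 (a 90-minute span = 1.5 hours).
P(N ≥ 14) = 1 − P(N ≤ 13) = 1 − Σ_{j=0}^{13} e^(−μ) μ^j/j! ≈ 0.2872.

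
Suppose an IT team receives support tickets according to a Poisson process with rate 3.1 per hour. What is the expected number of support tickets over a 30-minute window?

E[N] = λt = 3.1 × 0.5 = 1.55 (a 30-minute window = 0.5 hours).

1.55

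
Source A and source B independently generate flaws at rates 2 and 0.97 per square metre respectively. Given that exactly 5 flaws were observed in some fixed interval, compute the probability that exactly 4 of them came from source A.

0.3358

Given the total, each event is independently from source A with probability p = λ_A/(λ_A+λ_B) = 2/2.97 ≈ 0.6734.
So K ~ Binomial(5, 2/2.97): P(K = 4) = C(5,4) · (2/2.97)^4 · (0.97/2.97)^1 ≈ 0.3358.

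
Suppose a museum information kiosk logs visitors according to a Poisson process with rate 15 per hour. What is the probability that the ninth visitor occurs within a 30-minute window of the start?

Over the interval, μ = 15 × 0.5 = 7.5 (a 30-minute window = 0.5 hours).
The ninth arrival falls in the interval iff at least 9 events occur there: P(S_9 ≤ t) = P(N ≥ 9) = 1 − P(N ≤ 8) ≈ 0.3380.

0.3380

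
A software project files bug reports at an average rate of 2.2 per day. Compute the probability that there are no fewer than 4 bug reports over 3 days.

Over the interval, μ = 2.2 × 3 = 6.6 (3 days).
P(N ≥ 4) = 1 − P(N ≤ 3) = 1 − Σ_{j=0}^{3} e^(−μ) μ^j/j! ≈ 0.8948.

0.8948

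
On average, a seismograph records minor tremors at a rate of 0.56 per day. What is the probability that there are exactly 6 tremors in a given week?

0.1000

Over the interval, μ = 0.56 × 7 = 3.92 (a week = 7 days).
P(N = 6) = e^(−μ) μ^6/6! = e^(−3.92) · 3.92^6/720 ≈ 0.1000.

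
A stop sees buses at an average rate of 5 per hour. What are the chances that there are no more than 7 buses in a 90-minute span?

Over the interval, μ = 5 × 1.5 = 7.5 (a 90-minute span = 1.5 hours).
P(N ≤ 7) = Σ_{j=0}^{7} e^(−μ) μ^j/j! ≈ 0.5246.

0.5246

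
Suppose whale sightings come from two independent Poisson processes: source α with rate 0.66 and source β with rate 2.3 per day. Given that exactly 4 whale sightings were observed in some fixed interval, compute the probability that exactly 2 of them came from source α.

0.1801

Given the total, each event is independently from source α with probability p = λ_α/(λ_α+λ_β) = 0.66/2.96 ≈ 0.2230.
So K ~ Binomial(4, 0.66/2.96): P(K = 2) = C(4,2) · (0.66/2.96)^2 · (2.3/2.96)^2 ≈ 0.1801.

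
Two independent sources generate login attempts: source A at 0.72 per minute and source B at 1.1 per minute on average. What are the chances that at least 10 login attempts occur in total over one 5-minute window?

0.4258

Independent Poisson processes superpose: combined rate λ = 0.72 + 1.1 = 1.82 per minute.
Over the interval, μ = 1.82 × 5 = 9.1 (a 5-minute window = 5 minutes).
P(N ≥ 10) = 1 − P(N ≤ 9) ≈ 0.4258.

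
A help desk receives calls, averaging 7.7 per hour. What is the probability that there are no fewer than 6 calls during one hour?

0.7797

With mean μ = 7.7 per hour,
P(N ≥ 6) = 1 − P(N ≤ 5) = 1 − Σ_{j=0}^{5} e^(−μ) μ^j/j! ≈ 0.7797.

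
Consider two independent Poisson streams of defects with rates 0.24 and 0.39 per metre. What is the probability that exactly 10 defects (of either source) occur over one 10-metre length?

0.0498

Independent Poisson processes superpose: combined rate λ = 0.24 + 0.39 = 0.63 per metre.
Over the interval, μ = 0.63 × 10 = 6.3 (a 10-metre length = 10 metres).
P(N = 10) = e^(−6.3) · 6.3^10/10! ≈ 0.0498.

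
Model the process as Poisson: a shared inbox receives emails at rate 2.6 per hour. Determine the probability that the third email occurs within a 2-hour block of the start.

Over the interval, μ = 2.6 × 2 = 5.2 (a 2-hour block = 2 hours).
The third arrival falls in the interval iff at least 3 events occur there: P(S_3 ≤ t) = P(N ≥ 3) = 1 − P(N ≤ 2) ≈ 0.8912.

0.8912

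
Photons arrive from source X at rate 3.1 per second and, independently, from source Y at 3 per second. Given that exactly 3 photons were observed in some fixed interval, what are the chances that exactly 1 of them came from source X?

0.3688

Given the total, each event is independently from source X with probability p = λ_X/(λ_X+λ_Y) = 3.1/6.1 ≈ 0.5082.
So K ~ Binomial(3, 3.1/6.1): P(K = 1) = C(3,1) · (3.1/6.1)^1 · (3/6.1)^2 ≈ 0.3688.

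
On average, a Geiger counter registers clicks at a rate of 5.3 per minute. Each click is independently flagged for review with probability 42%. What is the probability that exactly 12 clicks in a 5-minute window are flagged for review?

0.1106

Thinning: the clicks that are flagged for review themselves form a Poisson process with rate 0.42 × 5.3 = 2.226 per minute.
Over the interval, μ = 2.226 × 5 = 11.13 (a 5-minute window = 5 minutes).
P(N = 12) = e^(−11.13) · 11.13^12/12! ≈ 0.1106.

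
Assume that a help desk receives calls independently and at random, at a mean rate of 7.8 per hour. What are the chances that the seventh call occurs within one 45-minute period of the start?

Over the interval, μ = 7.8 × 0.75 = 5.85 (a 45-minute period = 0.75 hours).
The seventh arrival falls in the interval iff at least 7 events occur there: P(S_7 ≤ t) = P(N ≥ 7) = 1 − P(N ≤ 6) ≈ 0.3696.

0.3696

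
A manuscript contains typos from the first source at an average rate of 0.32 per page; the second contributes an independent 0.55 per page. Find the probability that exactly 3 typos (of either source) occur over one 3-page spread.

Independent Poisson processes superpose: combined rate λ = 0.32 + 0.55 = 0.87 per page.
Over the interval, μ = 0.87 × 3 = 2.61 (a 3-page spread = 3 pages).
P(N = 3) = e^(−2.61) · 2.61^3/3! ≈ 0.2179.

0.2179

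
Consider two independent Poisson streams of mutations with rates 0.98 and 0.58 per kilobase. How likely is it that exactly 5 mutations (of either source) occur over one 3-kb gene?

0.1736

Independent Poisson processes superpose: combined rate λ = 0.98 + 0.58 = 1.56 per kilobase.
Over the interval, μ = 1.56 × 3 = 4.68 (a 3-kb gene = 3 kilobases).
P(N = 5) = e^(−4.68) · 4.68^5/5! ≈ 0.1736.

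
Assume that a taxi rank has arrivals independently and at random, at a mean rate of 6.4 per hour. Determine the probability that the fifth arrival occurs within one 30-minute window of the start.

Over the interval, μ = 6.4 × 0.5 = 3.2 (a 30-minute window = 0.5 hours).
The fifth arrival falls in the interval iff at least 5 events occur there: P(S_5 ≤ t) = P(N ≥ 5) = 1 − P(N ≤ 4) ≈ 0.2194.

0.2194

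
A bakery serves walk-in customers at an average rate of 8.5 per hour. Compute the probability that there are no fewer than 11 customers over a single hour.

0.2366

With mean μ = 8.5 per hour,
P(N ≥ 11) = 1 − P(N ≤ 10) = 1 − Σ_{j=0}^{10} e^(−μ) μ^j/j! ≈ 0.2366.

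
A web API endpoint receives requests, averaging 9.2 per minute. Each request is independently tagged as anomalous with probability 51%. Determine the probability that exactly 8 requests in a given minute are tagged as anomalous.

Thinning: the requests that are tagged as anomalous themselves form a Poisson process with rate 0.51 × 9.2 = 4.692 per minute.
So μ = 4.692.
P(N = 8) = e^(−4.692) · 4.692^8/8! ≈ 0.0534.

0.0534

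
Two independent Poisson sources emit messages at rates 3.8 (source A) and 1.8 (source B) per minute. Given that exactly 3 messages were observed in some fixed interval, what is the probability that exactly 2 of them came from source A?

0.4440

Given the total, each event is independently from source A with probability p = λ_A/(λ_A+λ_B) = 3.8/5.6 ≈ 0.6786.
So K ~ Binomial(3, 3.8/5.6): P(K = 2) = C(3,2) · (3.8/5.6)^2 · (1.8/5.6)^1 ≈ 0.4440.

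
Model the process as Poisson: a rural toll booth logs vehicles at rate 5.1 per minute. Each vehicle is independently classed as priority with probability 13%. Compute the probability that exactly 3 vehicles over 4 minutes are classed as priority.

0.2192

Thinning: the vehicles that are classed as priority themselves form a Poisson process with rate 0.13 × 5.1 = 0.663 per minute.
Over the interval, μ = 0.663 × 4 = 2.652 (4 minutes).
P(N = 3) = e^(−2.652) · 2.652^3/3! ≈ 0.2192.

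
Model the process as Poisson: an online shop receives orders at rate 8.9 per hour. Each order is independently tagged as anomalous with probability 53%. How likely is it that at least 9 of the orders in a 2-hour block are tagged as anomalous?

0.6000

Thinning: the orders that are tagged as anomalous themselves form a Poisson process with rate 0.53 × 8.9 = 4.717 per hour.
Over the interval, μ = 4.717 × 2 = 9.434 (a 2-hour block = 2 hours).
P(N ≥ 9) = 1 − P(N ≤ 8) ≈ 0.6000.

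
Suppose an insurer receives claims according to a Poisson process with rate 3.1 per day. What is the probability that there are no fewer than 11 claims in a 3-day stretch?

0.3301

Over the interval, μ = 3.1 × 3 = 9.3 (a 3-day stretch = 3 days).
P(N ≥ 11) = 1 − P(N ≤ 10) = 1 − Σ_{j=0}^{10} e^(−μ) μ^j/j! ≈ 0.3301.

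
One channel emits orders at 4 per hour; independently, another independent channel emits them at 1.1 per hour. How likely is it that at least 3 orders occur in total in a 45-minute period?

0.7351

Independent Poisson processes superpose: combined rate λ = 4 + 1.1 = 5.1 per hour.
Over the interval, μ = 5.1 × 0.75 = 3.825 (a 45-minute period = 0.75 hours).
P(N ≥ 3) = 1 − P(N ≤ 2) ≈ 0.7351.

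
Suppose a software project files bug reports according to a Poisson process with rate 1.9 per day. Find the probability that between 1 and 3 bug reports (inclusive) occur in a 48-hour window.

Over the interval, μ = 1.9 × 2 = 3.8 (a 48-hour window = 2 days).
P(1 ≤ N ≤ 3) = Σ_{j=1}^{3} e^(−3.8) · 3.8^j/j! ≈ 0.4511.

0.4511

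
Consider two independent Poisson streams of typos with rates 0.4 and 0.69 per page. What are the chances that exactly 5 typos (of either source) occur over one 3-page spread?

Independent Poisson processes superpose: combined rate λ = 0.4 + 0.69 = 1.09 per page.
Over the interval, μ = 1.09 × 3 = 3.27 (a 3-page spread = 3 pages).
P(N = 5) = e^(−3.27) · 3.27^5/5! ≈ 0.1184.

0.1184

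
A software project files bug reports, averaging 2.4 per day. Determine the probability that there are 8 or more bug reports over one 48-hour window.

0.1133

Over the interval, μ = 2.4 × 2 = 4.8 (a 48-hour window = 2 days).
P(N ≥ 8) = 1 − P(N ≤ 7) = 1 − Σ_{j=0}^{7} e^(−μ) μ^j/j! ≈ 0.1133.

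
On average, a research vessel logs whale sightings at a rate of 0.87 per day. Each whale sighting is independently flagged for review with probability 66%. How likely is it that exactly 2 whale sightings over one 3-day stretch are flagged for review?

0.2650

Thinning: the whale sightings that are flagged for review themselves form a Poisson process with rate 0.66 × 0.87 = 0.5742 per day.
Over the interval, μ = 0.5742 × 3 = 1.7226 (a 3-day stretch = 3 days).
P(N = 2) = e^(−1.7226) · 1.7226^2/2! ≈ 0.2650.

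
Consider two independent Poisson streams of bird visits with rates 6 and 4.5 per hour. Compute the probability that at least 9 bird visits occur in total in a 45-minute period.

0.3900

Independent Poisson processes superpose: combined rate λ = 6 + 4.5 = 10.5 per hour.
Over the interval, μ = 10.5 × 0.75 = 7.875 (a 45-minute period = 0.75 hours).
P(N ≥ 9) = 1 − P(N ≤ 8) ≈ 0.3900.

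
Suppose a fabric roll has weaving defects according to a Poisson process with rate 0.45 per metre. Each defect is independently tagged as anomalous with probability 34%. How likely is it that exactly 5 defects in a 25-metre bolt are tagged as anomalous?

0.1489

Thinning: the defects that are tagged as anomalous themselves form a Poisson process with rate 0.34 × 0.45 = 0.153 per metre.
Over the interval, μ = 0.153 × 25 = 3.825 (a 25-metre bolt = 25 metres).
P(N = 5) = e^(−3.825) · 3.825^5/5! ≈ 0.1489.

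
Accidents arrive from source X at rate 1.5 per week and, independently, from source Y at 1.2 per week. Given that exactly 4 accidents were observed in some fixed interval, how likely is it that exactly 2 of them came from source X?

0.3658

Given the total, each event is independently from source X with probability p = λ_X/(λ_X+λ_Y) = 1.5/2.7 ≈ 0.5556.
So K ~ Binomial(4, 1.5/2.7): P(K = 2) = C(4,2) · (1.5/2.7)^2 · (1.2/2.7)^2 ≈ 0.3658.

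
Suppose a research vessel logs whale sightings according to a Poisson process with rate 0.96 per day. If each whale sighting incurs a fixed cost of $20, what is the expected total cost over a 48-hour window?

E[N] = 0.96 × 2 = 1.92 (a 48-hour window = 2 days); E[cost] = 1.92 × $20 = $38.4.

$38.4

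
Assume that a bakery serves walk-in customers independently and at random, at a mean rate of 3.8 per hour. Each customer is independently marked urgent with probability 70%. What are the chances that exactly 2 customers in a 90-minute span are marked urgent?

Thinning: the customers that are marked urgent themselves form a Poisson process with rate 0.7 × 3.8 = 2.66 per hour.
Over the interval, μ = 2.66 × 1.5 = 3.99 (a 90-minute span = 1.5 hours).
P(N = 2) = e^(−3.99) · 3.99^2/2! ≈ 0.1473.

0.1473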